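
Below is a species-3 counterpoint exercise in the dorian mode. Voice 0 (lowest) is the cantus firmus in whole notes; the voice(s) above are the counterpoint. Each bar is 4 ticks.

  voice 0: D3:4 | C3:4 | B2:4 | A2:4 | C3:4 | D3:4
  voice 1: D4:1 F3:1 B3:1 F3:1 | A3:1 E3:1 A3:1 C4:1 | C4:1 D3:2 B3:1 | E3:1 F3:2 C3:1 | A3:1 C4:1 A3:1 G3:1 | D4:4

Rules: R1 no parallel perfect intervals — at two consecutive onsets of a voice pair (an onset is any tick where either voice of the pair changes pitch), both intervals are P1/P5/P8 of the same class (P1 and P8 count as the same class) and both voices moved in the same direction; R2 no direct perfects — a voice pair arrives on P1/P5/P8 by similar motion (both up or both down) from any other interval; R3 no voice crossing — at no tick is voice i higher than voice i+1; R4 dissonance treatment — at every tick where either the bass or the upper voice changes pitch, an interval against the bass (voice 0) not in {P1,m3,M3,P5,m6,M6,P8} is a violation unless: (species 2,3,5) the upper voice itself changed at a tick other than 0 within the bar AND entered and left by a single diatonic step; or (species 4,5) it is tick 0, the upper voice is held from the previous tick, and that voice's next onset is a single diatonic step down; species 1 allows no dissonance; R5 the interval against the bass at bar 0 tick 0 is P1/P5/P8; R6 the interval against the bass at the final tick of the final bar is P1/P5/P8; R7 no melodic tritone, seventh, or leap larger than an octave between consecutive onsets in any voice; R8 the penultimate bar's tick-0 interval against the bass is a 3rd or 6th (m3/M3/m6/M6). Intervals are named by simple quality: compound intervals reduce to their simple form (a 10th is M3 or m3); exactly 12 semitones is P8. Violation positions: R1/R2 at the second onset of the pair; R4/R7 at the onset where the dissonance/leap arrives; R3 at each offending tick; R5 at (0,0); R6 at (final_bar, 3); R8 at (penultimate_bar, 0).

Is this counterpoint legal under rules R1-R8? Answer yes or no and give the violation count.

bar 0: v0=D3 v1=D4 (P8)
bar 1: v0=C3 v1=A3 (M6)
bar 2: v0=B2 v1=C4 (m2)
bar 3: v0=A2 v1=E3 (P5)
bar 4: v0=C3 v1=A3 (M6)
bar 5: v0=D3 v1=D4 (P8)
  R7 @ bar0.2: F3->B3 leap 6st
  R7 @ bar0.3: B3->F3 leap 6st
  R4 @ bar2.0: B2/C4 m2 untreated
  R7 @ bar2.1: C4->D3 leap 10st
  R2 @ bar3.0: B2/B3 P8 -> A2/E3 P5 similar
  R2 @ bar5.0: C3/G3 P5 -> D3/D4 P8 similar

No (6 violations)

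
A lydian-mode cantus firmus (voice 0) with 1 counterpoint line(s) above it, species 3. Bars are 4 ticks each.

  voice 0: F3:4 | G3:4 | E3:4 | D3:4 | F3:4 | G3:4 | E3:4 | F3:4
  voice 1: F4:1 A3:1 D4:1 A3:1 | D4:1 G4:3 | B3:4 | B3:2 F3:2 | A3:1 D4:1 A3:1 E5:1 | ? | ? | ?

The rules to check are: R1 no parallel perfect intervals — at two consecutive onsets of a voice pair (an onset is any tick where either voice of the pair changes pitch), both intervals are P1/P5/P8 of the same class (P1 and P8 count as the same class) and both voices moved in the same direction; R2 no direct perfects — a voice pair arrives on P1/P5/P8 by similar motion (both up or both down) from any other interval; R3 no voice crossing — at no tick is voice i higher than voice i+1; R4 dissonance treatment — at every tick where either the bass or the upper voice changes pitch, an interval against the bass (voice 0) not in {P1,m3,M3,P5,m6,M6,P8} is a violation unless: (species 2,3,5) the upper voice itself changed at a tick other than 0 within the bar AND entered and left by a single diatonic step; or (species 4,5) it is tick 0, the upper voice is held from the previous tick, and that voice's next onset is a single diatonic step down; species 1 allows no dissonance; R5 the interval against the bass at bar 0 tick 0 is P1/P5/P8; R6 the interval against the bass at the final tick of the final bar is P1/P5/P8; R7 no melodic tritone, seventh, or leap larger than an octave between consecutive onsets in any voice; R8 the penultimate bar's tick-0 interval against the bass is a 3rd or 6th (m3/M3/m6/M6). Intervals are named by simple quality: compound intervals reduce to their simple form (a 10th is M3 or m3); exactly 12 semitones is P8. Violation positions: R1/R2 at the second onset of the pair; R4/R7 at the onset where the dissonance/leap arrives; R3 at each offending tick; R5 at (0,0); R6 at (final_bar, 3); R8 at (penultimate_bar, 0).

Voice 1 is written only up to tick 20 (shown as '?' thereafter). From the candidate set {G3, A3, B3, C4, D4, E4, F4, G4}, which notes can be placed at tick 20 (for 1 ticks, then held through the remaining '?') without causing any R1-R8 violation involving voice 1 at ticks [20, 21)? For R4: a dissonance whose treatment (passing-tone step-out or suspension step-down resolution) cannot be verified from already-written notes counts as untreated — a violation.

{E4, G4}

G3: violates R7
A3: violates R4,R7
B3: violates R7
C4: violates R4,R7
D4: violates R7
E4: legal
F4: violates R4,R7
G4: legal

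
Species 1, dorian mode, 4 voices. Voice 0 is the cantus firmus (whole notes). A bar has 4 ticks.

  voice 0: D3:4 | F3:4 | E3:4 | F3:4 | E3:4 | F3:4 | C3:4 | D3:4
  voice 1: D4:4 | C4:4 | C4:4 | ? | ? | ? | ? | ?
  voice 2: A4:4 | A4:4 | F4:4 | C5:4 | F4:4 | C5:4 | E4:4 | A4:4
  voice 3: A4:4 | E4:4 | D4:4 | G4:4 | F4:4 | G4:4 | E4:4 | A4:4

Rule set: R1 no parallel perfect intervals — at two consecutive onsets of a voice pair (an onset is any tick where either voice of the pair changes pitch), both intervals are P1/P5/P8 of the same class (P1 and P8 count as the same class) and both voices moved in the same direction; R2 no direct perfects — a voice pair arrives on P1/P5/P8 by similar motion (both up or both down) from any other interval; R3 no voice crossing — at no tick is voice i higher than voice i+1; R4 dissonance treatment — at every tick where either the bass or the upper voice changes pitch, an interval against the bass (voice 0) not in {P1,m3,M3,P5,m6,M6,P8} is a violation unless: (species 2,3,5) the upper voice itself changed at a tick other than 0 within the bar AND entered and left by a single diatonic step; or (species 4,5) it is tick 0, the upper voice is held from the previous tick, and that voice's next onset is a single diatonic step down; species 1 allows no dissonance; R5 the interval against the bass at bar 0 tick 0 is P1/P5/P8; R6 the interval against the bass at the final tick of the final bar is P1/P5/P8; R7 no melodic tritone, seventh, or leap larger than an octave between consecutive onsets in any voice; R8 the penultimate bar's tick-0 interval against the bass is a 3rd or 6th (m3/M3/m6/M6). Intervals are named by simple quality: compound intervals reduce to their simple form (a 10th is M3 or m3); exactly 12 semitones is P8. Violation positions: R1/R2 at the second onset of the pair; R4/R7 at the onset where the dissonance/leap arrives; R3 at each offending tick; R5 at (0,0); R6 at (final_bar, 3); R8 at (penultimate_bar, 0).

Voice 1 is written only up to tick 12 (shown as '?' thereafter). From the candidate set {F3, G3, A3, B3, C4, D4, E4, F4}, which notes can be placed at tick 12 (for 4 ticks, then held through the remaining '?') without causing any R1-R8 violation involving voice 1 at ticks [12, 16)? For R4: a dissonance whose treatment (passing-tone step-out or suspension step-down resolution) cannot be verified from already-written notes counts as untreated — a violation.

F3: legal
G3: violates R4
A3: legal
B3: violates R4
C4: legal
D4: legal
E4: violates R4
F4: violates R2

{A3, C4, D4, F3}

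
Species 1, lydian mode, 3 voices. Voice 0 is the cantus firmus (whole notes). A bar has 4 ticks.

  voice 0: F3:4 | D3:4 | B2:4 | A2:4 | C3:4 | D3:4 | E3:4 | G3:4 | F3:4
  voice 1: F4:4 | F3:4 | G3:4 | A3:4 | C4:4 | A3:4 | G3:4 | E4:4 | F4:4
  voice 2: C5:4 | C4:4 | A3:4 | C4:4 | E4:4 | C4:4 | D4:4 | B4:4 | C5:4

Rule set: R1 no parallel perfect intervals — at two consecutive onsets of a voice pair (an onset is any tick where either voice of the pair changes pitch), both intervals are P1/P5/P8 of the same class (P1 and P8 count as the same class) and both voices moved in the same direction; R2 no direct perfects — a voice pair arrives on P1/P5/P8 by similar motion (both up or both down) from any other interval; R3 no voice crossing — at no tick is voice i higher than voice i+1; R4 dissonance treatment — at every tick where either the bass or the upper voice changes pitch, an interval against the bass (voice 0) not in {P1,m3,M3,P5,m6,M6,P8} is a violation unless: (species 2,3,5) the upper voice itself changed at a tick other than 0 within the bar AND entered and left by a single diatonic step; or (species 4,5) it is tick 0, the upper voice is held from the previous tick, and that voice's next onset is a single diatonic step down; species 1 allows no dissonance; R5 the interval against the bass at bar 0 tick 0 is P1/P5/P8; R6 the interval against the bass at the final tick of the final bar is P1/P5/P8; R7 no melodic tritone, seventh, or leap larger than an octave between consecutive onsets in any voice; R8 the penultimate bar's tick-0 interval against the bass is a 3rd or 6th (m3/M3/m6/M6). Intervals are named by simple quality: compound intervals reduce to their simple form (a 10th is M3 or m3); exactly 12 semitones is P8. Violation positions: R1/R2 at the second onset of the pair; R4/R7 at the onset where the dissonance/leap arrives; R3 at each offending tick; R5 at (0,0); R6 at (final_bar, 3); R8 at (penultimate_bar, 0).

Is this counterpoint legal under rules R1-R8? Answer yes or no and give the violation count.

bar 0: v0=F3 v1=F4 v2=C5 (P5)
bar 1: v0=D3 v1=F3 v2=C4 (m7)
bar 2: v0=B2 v1=G3 v2=A3 (m7)
bar 3: v0=A2 v1=A3 v2=C4 (m3)
bar 4: v0=C3 v1=C4 v2=E4 (M3)
bar 5: v0=D3 v1=A3 v2=C4 (m7)
bar 6: v0=E3 v1=G3 v2=D4 (m7)
bar 7: v0=G3 v1=E4 v2=B4 (M3)
bar 8: v0=F3 v1=F4 v2=C5 (P5)
  R1 @ bar1.0: F4/C5 P5 -> F3/C4 P5 similar
  R4 @ bar1.0: D3/C4 m7 untreated
  R4 @ bar2.0: B2/A3 m7 untreated
  R1 @ bar4.0: A2/A3 P8 -> C3/C4 P8 similar
  R4 @ bar5.0: D3/C4 m7 untreated
  R4 @ bar6.0: E3/D4 m7 untreated
  R1 @ bar7.0: G3/D4 P5 -> E4/B4 P5 similar
  R1 @ bar8.0: E4/B4 P5 -> F4/C5 P5 similar

No (8 violations)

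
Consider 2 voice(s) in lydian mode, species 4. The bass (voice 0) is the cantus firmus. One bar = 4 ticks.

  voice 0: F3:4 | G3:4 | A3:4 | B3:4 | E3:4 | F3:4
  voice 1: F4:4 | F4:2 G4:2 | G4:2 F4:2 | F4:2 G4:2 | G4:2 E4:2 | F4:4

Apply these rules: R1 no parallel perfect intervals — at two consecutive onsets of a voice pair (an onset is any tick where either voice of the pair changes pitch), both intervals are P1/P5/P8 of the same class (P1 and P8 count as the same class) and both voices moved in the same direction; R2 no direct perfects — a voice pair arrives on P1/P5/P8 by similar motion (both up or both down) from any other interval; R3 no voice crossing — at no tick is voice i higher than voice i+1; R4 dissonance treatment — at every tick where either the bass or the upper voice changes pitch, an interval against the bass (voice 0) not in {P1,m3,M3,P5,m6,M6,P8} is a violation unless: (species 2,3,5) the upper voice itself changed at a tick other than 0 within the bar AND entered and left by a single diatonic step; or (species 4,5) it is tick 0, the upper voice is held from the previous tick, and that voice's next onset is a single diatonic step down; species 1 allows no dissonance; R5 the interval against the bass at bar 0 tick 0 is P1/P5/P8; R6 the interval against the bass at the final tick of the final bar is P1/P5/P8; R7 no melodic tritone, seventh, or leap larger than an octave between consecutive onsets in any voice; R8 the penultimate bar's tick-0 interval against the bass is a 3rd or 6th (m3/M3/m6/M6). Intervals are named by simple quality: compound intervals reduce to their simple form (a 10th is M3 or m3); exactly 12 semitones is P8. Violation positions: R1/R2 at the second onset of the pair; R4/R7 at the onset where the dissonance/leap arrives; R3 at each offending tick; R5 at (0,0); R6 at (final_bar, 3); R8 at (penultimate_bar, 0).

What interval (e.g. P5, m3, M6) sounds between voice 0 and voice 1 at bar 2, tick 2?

voice 0=A3 voice 1=F4 -> m6

m6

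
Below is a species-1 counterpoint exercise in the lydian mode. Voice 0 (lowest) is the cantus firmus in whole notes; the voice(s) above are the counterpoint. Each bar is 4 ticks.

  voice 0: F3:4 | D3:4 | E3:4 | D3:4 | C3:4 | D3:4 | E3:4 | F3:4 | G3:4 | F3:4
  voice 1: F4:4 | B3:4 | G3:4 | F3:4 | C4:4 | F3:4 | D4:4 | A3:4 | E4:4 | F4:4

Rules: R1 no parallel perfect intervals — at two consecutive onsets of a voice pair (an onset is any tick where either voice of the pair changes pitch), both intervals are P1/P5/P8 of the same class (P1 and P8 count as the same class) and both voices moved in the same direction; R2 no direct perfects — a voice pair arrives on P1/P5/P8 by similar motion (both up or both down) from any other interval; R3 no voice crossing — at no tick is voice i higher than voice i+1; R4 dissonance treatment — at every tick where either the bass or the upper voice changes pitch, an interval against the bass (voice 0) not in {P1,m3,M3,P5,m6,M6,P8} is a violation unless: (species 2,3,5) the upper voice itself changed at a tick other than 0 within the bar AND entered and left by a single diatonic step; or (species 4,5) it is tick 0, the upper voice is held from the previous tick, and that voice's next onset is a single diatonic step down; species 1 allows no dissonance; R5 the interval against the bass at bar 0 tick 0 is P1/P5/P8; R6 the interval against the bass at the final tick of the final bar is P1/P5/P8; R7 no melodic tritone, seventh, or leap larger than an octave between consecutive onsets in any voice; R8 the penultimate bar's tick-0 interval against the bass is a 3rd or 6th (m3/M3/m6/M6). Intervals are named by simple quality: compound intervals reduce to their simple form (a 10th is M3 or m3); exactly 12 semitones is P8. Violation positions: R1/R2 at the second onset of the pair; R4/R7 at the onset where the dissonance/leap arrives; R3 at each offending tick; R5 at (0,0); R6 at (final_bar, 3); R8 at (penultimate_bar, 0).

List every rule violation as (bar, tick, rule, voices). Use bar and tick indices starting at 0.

bar 0: v0=F3 v1=F4 downbeat P8
bar 1: v0=D3 v1=B3 downbeat M6
bar 2: v0=E3 v1=G3 downbeat m3
bar 3: v0=D3 v1=F3 downbeat m3
bar 4: v0=C3 v1=C4 downbeat P8
bar 5: v0=D3 v1=F3 downbeat m3
bar 6: v0=E3 v1=D4 downbeat m7
bar 7: v0=F3 v1=A3 downbeat M3
bar 8: v0=G3 v1=E4 downbeat M6
bar 9: v0=F3 v1=F4 downbeat P8
  -> R7 @ bar 1 tick 0 v(1,): F4->B3 leap 6st
  -> R4 @ bar 6 tick 0 v(0, 1): E3/D4 m7 untreated

(1, 0, R7, (1,))
(6, 0, R4, (0, 1))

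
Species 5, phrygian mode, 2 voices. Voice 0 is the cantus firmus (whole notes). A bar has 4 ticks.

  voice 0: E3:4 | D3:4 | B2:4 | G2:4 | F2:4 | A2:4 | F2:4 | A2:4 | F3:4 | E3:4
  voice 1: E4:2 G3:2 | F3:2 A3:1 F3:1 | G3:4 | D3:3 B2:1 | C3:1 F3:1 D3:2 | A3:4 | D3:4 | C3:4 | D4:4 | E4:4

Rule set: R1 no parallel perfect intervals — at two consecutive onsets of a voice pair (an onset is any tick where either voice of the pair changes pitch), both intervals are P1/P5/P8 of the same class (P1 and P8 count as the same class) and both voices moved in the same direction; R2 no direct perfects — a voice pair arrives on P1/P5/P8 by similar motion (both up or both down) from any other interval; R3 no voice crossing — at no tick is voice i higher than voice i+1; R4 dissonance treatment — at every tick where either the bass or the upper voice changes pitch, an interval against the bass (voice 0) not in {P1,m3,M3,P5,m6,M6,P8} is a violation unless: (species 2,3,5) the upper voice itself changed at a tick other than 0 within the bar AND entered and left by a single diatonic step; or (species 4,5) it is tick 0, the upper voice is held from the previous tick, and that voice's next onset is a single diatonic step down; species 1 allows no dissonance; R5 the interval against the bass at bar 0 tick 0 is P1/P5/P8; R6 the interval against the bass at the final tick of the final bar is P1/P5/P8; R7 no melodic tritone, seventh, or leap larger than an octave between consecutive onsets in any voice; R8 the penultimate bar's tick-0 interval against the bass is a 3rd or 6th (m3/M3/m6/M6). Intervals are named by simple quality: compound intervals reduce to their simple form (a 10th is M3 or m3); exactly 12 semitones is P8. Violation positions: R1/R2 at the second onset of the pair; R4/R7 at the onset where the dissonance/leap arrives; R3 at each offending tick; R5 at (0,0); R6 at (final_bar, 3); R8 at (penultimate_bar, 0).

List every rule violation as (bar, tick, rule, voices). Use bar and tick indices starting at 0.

bar 0: v0=E3 v1=E4 downbeat P8
bar 1: v0=D3 v1=F3 downbeat m3
bar 2: v0=B2 v1=G3 downbeat m6
bar 3: v0=G2 v1=D3 downbeat P5
bar 4: v0=F2 v1=C3 downbeat P5
bar 5: v0=A2 v1=A3 downbeat P8
bar 6: v0=F2 v1=D3 downbeat M6
bar 7: v0=A2 v1=C3 downbeat m3
bar 8: v0=F3 v1=D4 downbeat M6
bar 9: v0=E3 v1=E4 downbeat P8
  -> R2 @ bar 3 tick 0 v(0, 1): B2/G3 m6 -> G2/D3 P5 similar
  -> R2 @ bar 5 tick 0 v(0, 1): F2/D3 M6 -> A2/A3 P8 similar
  -> R7 @ bar 8 tick 0 v(1,): C3->D4 leap 14st

(3, 0, R2, (0, 1))
(5, 0, R2, (0, 1))
(8, 0, R7, (1,))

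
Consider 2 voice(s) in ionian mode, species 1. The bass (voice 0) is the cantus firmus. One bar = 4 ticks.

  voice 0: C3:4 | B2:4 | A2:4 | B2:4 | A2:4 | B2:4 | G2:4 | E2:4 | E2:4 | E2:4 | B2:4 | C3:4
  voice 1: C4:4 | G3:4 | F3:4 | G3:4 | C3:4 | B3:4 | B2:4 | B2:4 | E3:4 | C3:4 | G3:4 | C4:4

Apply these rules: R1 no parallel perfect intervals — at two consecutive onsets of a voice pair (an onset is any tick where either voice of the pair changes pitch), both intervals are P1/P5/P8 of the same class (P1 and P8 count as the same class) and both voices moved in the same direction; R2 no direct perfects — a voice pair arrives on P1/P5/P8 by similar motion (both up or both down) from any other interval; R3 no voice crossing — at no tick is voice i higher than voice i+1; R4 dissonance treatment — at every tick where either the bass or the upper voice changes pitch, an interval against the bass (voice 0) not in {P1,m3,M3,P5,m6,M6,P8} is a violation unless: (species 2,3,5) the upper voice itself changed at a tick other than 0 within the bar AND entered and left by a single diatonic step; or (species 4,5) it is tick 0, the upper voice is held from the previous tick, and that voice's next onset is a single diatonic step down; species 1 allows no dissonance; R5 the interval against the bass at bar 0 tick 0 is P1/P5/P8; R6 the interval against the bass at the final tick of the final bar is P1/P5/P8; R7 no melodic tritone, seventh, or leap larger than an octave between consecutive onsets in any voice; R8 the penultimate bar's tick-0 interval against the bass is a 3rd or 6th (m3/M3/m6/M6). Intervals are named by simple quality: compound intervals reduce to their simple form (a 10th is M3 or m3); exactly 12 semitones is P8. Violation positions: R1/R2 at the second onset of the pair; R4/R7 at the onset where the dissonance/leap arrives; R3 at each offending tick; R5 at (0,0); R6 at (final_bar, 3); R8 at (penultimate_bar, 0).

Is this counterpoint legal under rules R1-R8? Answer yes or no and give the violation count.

No (3 violations)

bar 0: v0=C3 v1=C4 (P8)
bar 1: v0=B2 v1=G3 (m6)
bar 2: v0=A2 v1=F3 (m6)
bar 3: v0=B2 v1=G3 (m6)
bar 4: v0=A2 v1=C3 (m3)
bar 5: v0=B2 v1=B3 (P8)
bar 6: v0=G2 v1=B2 (M3)
bar 7: v0=E2 v1=B2 (P5)
bar 8: v0=E2 v1=E3 (P8)
bar 9: v0=E2 v1=C3 (m6)
bar 10: v0=B2 v1=G3 (m6)
bar 11: v0=C3 v1=C4 (P8)
  R2 @ bar5.0: A2/C3 m3 -> B2/B3 P8 similar
  R7 @ bar5.0: C3->B3 leap 11st
  R2 @ bar11.0: B2/G3 m6 -> C3/C4 P8 similar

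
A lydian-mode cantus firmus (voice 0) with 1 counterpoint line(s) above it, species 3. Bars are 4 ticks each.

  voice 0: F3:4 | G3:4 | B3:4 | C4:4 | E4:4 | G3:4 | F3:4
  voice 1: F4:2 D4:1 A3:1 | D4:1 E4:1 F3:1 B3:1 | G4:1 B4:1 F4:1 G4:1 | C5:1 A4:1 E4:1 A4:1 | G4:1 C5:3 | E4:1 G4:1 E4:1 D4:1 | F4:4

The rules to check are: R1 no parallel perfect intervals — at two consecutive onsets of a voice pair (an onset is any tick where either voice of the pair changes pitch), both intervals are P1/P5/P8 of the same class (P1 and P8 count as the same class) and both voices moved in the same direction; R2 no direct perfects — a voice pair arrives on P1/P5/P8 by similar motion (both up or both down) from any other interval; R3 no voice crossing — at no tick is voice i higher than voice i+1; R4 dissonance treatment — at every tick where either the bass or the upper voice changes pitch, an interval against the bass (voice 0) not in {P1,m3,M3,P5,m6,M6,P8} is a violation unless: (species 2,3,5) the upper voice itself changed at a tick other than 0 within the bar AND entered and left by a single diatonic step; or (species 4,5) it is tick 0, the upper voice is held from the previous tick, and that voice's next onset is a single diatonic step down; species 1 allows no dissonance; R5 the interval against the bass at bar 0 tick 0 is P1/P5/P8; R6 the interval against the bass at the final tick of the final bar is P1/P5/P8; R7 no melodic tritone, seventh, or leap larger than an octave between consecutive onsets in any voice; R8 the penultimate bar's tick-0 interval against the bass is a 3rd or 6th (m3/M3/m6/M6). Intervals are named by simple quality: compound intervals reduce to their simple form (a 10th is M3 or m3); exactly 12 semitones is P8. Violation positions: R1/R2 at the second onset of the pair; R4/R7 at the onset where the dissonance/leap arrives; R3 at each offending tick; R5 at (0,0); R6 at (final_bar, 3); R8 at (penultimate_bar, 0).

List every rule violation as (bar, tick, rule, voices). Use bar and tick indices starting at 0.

(1, 0, R2, (0, 1))
(1, 2, R3, (0, 1))
(1, 2, R4, (0, 1))
(1, 2, R7, (1,))
(1, 3, R7, (1,))
(2, 2, R4, (0, 1))
(2, 2, R7, (1,))
(3, 0, R2, (0, 1))

bar 0: v0=F3 v1=F4 downbeat P8
bar 1: v0=G3 v1=D4 downbeat P5
bar 2: v0=B3 v1=G4 downbeat m6
bar 3: v0=C4 v1=C5 downbeat P8
bar 4: v0=E4 v1=G4 downbeat m3
bar 5: v0=G3 v1=E4 downbeat M6
bar 6: v0=F3 v1=F4 downbeat P8
  -> R2 @ bar 1 tick 0 v(0, 1): F3/A3 M3 -> G3/D4 P5 similar
  -> R3 @ bar 1 tick 2 v(0, 1): G3 above F3
  -> R4 @ bar 1 tick 2 v(0, 1): G3/F3 M2 untreated
  -> R7 @ bar 1 tick 2 v(1,): E4->F3 leap 11st
  -> R7 @ bar 1 tick 3 v(1,): F3->B3 leap 6st
  -> R4 @ bar 2 tick 2 v(0, 1): B3/F4 TT untreated
  -> R7 @ bar 2 tick 2 v(1,): B4->F4 leap 6st
  -> R2 @ bar 3 tick 0 v(0, 1): B3/G4 m6 -> C4/C5 P8 similar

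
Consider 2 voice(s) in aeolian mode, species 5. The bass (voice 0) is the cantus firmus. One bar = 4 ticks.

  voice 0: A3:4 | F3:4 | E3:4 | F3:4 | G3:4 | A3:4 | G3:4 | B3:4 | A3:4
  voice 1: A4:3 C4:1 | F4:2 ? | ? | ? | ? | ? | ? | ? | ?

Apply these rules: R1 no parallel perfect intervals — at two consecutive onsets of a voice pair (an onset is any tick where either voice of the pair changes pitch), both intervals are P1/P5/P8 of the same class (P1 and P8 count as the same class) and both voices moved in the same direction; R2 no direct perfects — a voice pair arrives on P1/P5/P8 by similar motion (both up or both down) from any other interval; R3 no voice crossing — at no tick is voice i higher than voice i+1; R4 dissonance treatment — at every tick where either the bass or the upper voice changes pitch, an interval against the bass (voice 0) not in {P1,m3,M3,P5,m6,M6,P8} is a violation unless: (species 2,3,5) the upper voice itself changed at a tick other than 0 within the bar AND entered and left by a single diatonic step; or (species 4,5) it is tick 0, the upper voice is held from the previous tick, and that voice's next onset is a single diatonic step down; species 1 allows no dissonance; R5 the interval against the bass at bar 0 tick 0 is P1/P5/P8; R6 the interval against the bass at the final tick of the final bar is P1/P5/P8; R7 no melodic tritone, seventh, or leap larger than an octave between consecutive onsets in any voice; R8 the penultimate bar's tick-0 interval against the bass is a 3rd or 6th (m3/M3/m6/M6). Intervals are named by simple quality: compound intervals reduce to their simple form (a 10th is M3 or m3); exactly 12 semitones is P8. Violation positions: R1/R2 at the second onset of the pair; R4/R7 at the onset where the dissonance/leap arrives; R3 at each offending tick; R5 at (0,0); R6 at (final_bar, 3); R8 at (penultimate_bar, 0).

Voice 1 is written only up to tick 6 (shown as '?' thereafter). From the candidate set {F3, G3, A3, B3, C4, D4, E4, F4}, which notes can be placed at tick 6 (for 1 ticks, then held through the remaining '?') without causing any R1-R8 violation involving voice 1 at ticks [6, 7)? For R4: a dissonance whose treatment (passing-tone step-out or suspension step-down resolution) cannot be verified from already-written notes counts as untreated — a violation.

F3: legal
G3: violates R4,R7
A3: legal
B3: violates R4,R7
C4: legal
D4: legal
E4: violates R4
F4: legal

{A3, C4, D4, F3, F4}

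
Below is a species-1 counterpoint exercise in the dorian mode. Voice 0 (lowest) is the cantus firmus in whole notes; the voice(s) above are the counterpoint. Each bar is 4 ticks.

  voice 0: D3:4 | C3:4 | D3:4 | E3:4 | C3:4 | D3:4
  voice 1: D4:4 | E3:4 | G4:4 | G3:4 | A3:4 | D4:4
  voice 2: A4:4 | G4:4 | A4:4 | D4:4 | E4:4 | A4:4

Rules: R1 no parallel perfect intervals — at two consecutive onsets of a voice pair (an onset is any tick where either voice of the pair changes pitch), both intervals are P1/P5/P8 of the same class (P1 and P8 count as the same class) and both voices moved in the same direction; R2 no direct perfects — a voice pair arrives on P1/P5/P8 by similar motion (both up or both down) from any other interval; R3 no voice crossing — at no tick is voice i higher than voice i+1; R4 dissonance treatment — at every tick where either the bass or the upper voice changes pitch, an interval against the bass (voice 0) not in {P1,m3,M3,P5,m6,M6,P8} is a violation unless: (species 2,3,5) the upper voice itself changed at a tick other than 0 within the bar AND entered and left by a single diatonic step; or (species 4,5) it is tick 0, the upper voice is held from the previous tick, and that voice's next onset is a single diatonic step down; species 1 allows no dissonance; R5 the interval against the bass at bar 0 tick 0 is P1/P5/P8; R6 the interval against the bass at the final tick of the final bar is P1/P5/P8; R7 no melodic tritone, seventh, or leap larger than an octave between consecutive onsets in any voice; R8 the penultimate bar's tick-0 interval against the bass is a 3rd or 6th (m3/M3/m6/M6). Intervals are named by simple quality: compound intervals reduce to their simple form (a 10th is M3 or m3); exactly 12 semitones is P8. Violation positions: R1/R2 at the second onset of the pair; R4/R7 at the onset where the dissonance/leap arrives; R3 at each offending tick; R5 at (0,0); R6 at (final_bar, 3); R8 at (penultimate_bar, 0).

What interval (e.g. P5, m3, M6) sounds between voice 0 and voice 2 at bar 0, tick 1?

voice 0=D3 voice 2=A4 -> P5

P5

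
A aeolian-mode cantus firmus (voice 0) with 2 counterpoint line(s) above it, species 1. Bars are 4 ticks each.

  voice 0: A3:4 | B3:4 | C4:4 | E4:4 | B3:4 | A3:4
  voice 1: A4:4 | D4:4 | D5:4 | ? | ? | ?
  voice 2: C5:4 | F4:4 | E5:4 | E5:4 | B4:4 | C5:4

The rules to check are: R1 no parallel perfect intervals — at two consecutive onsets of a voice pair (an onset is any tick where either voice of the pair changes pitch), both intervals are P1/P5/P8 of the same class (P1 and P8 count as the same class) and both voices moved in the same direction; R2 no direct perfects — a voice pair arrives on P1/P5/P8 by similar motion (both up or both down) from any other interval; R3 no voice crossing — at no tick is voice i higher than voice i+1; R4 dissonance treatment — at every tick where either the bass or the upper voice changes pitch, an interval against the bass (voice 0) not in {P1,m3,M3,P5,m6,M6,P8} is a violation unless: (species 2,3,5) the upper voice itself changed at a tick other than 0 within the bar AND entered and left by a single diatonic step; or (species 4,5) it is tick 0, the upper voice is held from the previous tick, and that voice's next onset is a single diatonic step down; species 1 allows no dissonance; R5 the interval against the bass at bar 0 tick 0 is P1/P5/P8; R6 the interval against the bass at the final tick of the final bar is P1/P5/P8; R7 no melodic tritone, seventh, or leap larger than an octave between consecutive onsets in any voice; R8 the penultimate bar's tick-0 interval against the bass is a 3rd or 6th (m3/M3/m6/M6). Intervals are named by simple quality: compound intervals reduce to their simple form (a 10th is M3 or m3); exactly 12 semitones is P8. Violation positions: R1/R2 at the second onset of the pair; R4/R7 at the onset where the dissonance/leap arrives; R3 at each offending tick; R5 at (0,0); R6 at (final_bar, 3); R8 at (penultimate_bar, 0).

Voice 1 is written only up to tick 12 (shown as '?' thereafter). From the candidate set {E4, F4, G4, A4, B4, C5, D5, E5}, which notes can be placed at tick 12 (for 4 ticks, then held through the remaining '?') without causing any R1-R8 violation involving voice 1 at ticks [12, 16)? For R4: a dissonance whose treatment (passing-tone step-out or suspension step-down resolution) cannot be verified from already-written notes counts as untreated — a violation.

E4: violates R7
F4: violates R4
G4: legal
A4: violates R4
B4: legal
C5: legal
D5: violates R4
E5: violates R2

{B4, C5, G4}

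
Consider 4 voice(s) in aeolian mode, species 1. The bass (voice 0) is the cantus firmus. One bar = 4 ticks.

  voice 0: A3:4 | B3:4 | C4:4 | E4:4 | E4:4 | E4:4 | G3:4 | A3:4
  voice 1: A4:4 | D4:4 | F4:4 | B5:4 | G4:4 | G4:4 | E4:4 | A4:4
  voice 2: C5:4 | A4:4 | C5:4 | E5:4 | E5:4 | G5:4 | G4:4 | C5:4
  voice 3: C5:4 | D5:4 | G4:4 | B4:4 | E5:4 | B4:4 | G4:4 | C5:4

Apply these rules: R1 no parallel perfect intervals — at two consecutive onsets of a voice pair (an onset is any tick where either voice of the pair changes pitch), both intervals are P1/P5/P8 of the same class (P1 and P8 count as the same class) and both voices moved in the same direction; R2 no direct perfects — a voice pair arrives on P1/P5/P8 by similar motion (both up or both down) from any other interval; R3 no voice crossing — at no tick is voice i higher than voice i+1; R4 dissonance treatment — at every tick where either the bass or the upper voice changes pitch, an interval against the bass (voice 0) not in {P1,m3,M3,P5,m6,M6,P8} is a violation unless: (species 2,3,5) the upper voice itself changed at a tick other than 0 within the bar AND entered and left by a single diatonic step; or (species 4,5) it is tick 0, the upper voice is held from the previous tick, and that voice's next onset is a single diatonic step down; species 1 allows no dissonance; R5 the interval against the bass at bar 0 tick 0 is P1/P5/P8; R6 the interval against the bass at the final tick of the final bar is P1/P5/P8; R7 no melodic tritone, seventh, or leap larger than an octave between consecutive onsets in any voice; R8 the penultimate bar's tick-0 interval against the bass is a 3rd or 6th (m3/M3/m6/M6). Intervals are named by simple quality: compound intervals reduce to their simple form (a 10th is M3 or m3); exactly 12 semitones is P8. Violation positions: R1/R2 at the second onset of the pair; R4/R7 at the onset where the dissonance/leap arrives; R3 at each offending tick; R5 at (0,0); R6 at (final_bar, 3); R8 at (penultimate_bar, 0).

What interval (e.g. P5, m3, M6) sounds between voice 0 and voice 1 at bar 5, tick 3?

voice 0=E4 voice 1=G4 -> m3

m3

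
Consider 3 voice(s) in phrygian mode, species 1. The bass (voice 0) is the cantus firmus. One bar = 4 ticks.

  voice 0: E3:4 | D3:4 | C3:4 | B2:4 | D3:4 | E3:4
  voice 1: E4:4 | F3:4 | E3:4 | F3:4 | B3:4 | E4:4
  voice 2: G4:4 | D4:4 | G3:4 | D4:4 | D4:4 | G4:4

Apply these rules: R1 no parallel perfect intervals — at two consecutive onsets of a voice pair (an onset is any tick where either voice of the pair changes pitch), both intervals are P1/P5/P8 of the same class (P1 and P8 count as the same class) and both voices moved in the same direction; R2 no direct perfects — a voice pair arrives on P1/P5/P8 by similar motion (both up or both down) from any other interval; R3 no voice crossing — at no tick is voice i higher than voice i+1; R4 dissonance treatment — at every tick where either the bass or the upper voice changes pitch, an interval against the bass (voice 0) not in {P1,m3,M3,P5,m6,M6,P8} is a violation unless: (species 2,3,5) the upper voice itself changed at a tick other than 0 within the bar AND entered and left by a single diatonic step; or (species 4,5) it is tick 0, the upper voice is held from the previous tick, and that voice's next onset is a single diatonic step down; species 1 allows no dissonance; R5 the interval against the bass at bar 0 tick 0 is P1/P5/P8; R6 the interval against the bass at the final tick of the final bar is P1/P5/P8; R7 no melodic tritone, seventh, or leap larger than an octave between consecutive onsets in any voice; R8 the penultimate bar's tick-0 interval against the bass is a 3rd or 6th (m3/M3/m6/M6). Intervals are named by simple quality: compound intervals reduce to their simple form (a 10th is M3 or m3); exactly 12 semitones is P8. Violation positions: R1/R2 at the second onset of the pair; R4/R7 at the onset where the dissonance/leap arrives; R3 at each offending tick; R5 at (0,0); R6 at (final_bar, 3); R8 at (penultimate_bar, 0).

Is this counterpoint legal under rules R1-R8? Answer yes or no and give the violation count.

bar 0: v0=E3 v1=E4 v2=G4 (m3)
bar 1: v0=D3 v1=F3 v2=D4 (P8)
bar 2: v0=C3 v1=E3 v2=G3 (P5)
bar 3: v0=B2 v1=F3 v2=D4 (m3)
bar 4: v0=D3 v1=B3 v2=D4 (P8)
bar 5: v0=E3 v1=E4 v2=G4 (m3)
  R5 @ bar0.0: opens on m3
  R2 @ bar1.0: E3/G4 m3 -> D3/D4 P8 similar
  R7 @ bar1.0: E4->F3 leap 11st
  R2 @ bar2.0: D3/D4 P8 -> C3/G3 P5 similar
  R4 @ bar3.0: B2/F3 TT untreated
  R7 @ bar4.0: F3->B3 leap 6st
  R8 @ bar4.0: penult P8 not 3rd/6th
  R2 @ bar5.0: D3/B3 M6 -> E3/E4 P8 similar
  R6 @ bar5.3: closes on m3

No (9 violations)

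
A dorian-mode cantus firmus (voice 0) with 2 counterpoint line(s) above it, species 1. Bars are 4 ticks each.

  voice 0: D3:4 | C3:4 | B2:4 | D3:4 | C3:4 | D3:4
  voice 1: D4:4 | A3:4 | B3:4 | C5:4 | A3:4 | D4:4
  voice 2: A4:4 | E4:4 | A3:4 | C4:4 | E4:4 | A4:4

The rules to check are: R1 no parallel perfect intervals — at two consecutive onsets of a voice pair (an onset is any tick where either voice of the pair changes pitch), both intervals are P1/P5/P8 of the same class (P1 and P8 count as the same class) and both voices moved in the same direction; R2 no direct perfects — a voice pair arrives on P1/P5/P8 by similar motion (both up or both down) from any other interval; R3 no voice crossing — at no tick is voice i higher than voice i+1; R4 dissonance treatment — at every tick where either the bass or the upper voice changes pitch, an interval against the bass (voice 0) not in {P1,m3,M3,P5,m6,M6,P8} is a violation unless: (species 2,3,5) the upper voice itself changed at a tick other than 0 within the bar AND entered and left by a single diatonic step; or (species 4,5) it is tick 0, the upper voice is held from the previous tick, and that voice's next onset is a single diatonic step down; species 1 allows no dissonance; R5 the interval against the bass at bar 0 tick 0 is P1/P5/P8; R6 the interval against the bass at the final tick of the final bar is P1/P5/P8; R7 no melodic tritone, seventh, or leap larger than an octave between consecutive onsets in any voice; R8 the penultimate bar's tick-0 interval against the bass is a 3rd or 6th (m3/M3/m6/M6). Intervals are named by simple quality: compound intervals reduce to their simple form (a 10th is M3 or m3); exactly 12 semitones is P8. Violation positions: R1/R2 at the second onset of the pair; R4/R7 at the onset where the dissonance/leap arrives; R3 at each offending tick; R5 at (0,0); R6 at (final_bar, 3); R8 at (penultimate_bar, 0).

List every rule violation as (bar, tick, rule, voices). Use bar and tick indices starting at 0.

bar 0: v0=D3 v1=D4 v2=A4 downbeat P5
bar 1: v0=C3 v1=A3 v2=E4 downbeat M3
bar 2: v0=B2 v1=B3 v2=A3 downbeat m7
bar 3: v0=D3 v1=C5 v2=C4 downbeat m7
bar 4: v0=C3 v1=A3 v2=E4 downbeat M3
bar 5: v0=D3 v1=D4 v2=A4 downbeat P5
  -> R1 @ bar 1 tick 0 v(1, 2): D4/A4 P5 -> A3/E4 P5 similar
  -> R3 @ bar 2 tick 0 v(1, 2): B3 above A3
  -> R4 @ bar 2 tick 0 v(0, 2): B2/A3 m7 untreated
  -> R3 @ bar 2 tick 1 v(1, 2): B3 above A3
  -> R3 @ bar 2 tick 2 v(1, 2): B3 above A3
  -> R3 @ bar 2 tick 3 v(1, 2): B3 above A3
  -> R2 @ bar 3 tick 0 v(1, 2): B3/A3 M2 -> C5/C4 P8 similar
  -> R3 @ bar 3 tick 0 v(1, 2): C5 above C4
  -> R4 @ bar 3 tick 0 v(0, 1): D3/C5 m7 untreated
  -> R4 @ bar 3 tick 0 v(0, 2): D3/C4 m7 untreated
  -> R7 @ bar 3 tick 0 v(1,): B3->C5 leap 13st
  -> R3 @ bar 3 tick 1 v(1, 2): C5 above C4
  -> R3 @ bar 3 tick 2 v(1, 2): C5 above C4
  -> R3 @ bar 3 tick 3 v(1, 2): C5 above C4
  -> R7 @ bar 4 tick 0 v(1,): C5->A3 leap 15st
  -> R1 @ bar 5 tick 0 v(1, 2): A3/E4 P5 -> D4/A4 P5 similar
  -> R2 @ bar 5 tick 0 v(0, 1): C3/A3 M6 -> D3/D4 P8 similar
  -> R2 @ bar 5 tick 0 v(0, 2): C3/E4 M3 -> D3/A4 P5 similar

(1, 0, R1, (1, 2))
(2, 0, R3, (1, 2))
(2, 0, R4, (0, 2))
(2, 1, R3, (1, 2))
(2, 2, R3, (1, 2))
(2, 3, R3, (1, 2))
(3, 0, R2, (1, 2))
(3, 0, R3, (1, 2))
(3, 0, R4, (0, 1))
(3, 0, R4, (0, 2))
(3, 0, R7, (1,))
(3, 1, R3, (1, 2))
(3, 2, R3, (1, 2))
(3, 3, R3, (1, 2))
(4, 0, R7, (1,))
(5, 0, R1, (1, 2))
(5, 0, R2, (0, 1))
(5, 0, R2, (0, 2))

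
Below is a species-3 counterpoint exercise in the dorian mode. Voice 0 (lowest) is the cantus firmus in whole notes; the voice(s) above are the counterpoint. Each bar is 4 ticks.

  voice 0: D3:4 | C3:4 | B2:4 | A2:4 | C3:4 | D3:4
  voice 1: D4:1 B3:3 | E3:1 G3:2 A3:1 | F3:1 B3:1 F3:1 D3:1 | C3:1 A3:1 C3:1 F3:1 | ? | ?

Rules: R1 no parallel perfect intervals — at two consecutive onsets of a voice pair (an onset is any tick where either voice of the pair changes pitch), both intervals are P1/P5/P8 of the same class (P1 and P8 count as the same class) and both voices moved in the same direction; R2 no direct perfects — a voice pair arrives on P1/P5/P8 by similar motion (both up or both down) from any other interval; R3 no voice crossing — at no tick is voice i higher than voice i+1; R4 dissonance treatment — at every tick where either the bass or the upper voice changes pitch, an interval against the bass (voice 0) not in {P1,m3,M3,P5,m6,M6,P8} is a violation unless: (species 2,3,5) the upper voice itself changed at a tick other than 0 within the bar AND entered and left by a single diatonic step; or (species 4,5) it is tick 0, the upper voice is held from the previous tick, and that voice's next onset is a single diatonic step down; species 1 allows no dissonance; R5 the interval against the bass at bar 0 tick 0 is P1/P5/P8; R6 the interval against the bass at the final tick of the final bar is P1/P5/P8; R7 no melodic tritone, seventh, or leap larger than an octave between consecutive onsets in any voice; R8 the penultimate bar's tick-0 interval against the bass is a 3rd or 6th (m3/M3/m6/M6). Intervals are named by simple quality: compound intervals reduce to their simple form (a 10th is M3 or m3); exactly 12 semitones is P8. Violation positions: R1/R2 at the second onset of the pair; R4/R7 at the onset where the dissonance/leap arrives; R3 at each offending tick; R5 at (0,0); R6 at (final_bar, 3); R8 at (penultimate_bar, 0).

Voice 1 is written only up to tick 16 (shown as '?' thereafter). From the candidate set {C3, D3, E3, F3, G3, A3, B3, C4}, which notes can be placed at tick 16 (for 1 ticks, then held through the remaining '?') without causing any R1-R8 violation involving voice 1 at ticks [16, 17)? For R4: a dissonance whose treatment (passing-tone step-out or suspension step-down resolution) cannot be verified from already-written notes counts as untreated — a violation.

{A3, E3}

C3: violates R8
D3: violates R4,R8
E3: legal
F3: violates R4,R8
G3: violates R2,R8
A3: legal
B3: violates R4,R7,R8
C4: violates R2,R8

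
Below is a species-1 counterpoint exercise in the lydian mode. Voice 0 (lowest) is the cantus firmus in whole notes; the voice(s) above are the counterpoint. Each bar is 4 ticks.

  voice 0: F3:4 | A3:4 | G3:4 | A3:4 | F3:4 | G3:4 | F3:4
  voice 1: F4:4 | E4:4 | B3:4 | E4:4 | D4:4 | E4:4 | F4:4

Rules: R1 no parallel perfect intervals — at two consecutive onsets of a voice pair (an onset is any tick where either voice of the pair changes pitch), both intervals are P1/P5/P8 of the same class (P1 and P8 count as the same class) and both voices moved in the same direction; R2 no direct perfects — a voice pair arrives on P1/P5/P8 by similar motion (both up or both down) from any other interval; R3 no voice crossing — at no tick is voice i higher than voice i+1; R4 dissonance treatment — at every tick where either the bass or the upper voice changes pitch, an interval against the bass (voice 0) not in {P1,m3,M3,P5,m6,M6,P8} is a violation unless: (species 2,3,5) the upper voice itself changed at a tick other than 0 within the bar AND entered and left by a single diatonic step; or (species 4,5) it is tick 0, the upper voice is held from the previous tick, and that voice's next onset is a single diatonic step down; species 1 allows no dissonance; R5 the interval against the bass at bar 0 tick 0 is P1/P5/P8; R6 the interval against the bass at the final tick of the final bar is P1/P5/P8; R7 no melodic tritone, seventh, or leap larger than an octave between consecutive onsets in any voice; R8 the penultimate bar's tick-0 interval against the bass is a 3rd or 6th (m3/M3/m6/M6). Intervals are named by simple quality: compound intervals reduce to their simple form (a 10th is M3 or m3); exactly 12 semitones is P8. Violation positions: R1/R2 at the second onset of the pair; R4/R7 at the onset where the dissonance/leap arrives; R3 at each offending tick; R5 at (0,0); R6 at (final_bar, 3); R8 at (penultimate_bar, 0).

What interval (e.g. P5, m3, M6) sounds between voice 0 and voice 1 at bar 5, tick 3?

M6

voice 0=G3 voice 1=E4 -> M6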